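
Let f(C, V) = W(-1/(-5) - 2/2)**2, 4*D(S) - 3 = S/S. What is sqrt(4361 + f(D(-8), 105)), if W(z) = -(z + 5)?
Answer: 7*sqrt(2234)/5 ≈ 66.171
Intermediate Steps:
D(S) = 1 (D(S) = 3/4 + (S/S)/4 = 3/4 + (1/4)*1 = 3/4 + 1/4 = 1)
W(z) = -5 - z (W(z) = -(5 + z) = -5 - z)
f(C, V) = 441/25 (f(C, V) = (-5 - (-1/(-5) - 2/2))**2 = (-5 - (-1*(-1/5) - 2*1/2))**2 = (-5 - (1/5 - 1))**2 = (-5 - 1*(-4/5))**2 = (-5 + 4/5)**2 = (-21/5)**2 = 441/25)
sqrt(4361 + f(D(-8), 105)) = sqrt(4361 + 441/25) = sqrt(109466/25) = 7*sqrt(2234)/5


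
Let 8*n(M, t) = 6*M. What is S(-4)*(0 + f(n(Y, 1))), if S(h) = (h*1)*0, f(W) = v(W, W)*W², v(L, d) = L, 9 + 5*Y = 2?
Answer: 0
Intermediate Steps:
Y = -7/5 (Y = -9/5 + (⅕)*2 = -9/5 + ⅖ = -7/5 ≈ -1.4000)
n(M, t) = 3*M/4 (n(M, t) = (6*M)/8 = 3*M/4)
f(W) = W³ (f(W) = W*W² = W³)
S(h) = 0 (S(h) = h*0 = 0)
S(-4)*(0 + f(n(Y, 1))) = 0*(0 + ((¾)*(-7/5))³) = 0*(0 + (-21/20)³) = 0*(0 - 9261/8000) = 0*(-9261/8000) = 0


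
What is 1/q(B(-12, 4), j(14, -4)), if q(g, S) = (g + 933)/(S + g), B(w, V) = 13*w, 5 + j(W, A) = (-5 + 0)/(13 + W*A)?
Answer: -2306/11137 ≈ -0.20706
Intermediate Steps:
j(W, A) = -5 - 5/(13 + A*W) (j(W, A) = -5 + (-5 + 0)/(13 + W*A) = -5 - 5/(13 + A*W))
q(g, S) = (933 + g)/(S + g)
1/q(B(-12, 4), j(14, -4)) = 1/((933 + 13*(-12))/(5*(-14 - 1*(-4)*14)/(13 - 4*14) + 13*(-12))) = 1/((933 - 156)/(5*(-14 + 56)/(13 - 56) - 156)) = 1/(777/(5*42/(-43) - 156)) = 1/(777/(5*(-1/43)*42 - 156)) = 1/(777/(-210/43 - 156)) = 1/(777/(-6918/43)) = 1/(-43/6918*777) = 1/(-11137/2306) = -2306/11137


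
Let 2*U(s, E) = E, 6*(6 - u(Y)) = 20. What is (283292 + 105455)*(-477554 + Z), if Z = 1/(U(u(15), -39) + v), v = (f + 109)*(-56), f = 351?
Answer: -9571808983339936/51559 ≈ -1.8565e+11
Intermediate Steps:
u(Y) = 8/3 (u(Y) = 6 - 1/6*20 = 6 - 10/3 = 8/3)
v = -25760 (v = (351 + 109)*(-56) = 460*(-56) = -25760)
U(s, E) = E/2
Z = -2/51559 (Z = 1/((1/2)*(-39) - 25760) = 1/(-39/2 - 25760) = 1/(-51559/2) = -2/51559 ≈ -3.8791e-5)
(283292 + 105455)*(-477554 + Z) = (283292 + 105455)*(-477554 - 2/51559) = 388747*(-24622206688/51559) = -9571808983339936/51559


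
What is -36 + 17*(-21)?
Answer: -393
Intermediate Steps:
-36 + 17*(-21) = -36 - 357 = -393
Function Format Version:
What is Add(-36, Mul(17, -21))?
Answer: -393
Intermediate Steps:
Add(-36, Mul(17, -21)) = Add(-36, -357) = -393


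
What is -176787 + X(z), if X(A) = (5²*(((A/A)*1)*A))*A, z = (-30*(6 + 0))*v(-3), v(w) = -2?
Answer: 3063213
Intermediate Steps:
z = 360 (z = -30*(6 + 0)*(-2) = -30*6*(-2) = -5*36*(-2) = -180*(-2) = 360)
X(A) = 25*A² (X(A) = (25*((1*1)*A))*A = (25*(1*A))*A = (25*A)*A = 25*A²)
-176787 + X(z) = -176787 + 25*360² = -176787 + 25*129600 = -176787 + 3240000 = 3063213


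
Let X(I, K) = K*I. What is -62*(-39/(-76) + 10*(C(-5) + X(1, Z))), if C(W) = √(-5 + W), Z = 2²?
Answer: -95449/38 - 620*I*√10 ≈ -2511.8 - 1960.6*I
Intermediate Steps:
Z = 4
X(I, K) = I*K
-62*(-39/(-76) + 10*(C(-5) + X(1, Z))) = -62*(-39/(-76) + 10*(√(-5 - 5) + 1*4)) = -62*(-39*(-1/76) + 10*(√(-10) + 4)) = -62*(39/76 + 10*(I*√10 + 4)) = -62*(39/76 + 10*(4 + I*√10)) = -62*(39/76 + (40 + 10*I*√10)) = -62*(3079/76 + 10*I*√10) = -95449/38 - 620*I*√10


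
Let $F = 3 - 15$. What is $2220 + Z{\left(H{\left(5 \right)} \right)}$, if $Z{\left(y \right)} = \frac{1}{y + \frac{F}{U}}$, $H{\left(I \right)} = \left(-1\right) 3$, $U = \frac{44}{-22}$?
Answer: $\frac{6661}{3} \approx 2220.3$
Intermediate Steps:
$F = -12$ ($F = 3 - 15 = -12$)
$U = -2$ ($U = 44 \left(- \frac{1}{22}\right) = -2$)
$H{\left(I \right)} = -3$
$Z{\left(y \right)} = \frac{1}{6 + y}$ ($Z{\left(y \right)} = \frac{1}{y - \frac{12}{-2}} = \frac{1}{y - -6} = \frac{1}{y + 6} = \frac{1}{6 + y}$)
$2220 + Z{\left(H{\left(5 \right)} \right)} = 2220 + \frac{1}{6 - 3} = 2220 + \frac{1}{3} = \frac{6661}{3}$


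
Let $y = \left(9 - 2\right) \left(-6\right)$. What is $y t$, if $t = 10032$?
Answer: $-421344$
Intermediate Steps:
$y = -42$ ($y = 7 \left(-6\right) = -42$)
$y t = \left(-42\right) 10032 = -421344$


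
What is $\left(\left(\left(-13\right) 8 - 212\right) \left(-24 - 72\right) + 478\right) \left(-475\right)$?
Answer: $-14636650$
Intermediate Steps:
$\left(\left(\left(-13\right) 8 - 212\right) \left(-24 - 72\right) + 478\right) \left(-475\right) = \left(\left(-104 - 212\right) \left(-96\right) + 478\right) \left(-475\right) = \left(\left(-316\right) \left(-96\right) + 478\right) \left(-475\right) = \left(30336 + 478\right) \left(-475\right) = 30814 \left(-475\right) = -14636650$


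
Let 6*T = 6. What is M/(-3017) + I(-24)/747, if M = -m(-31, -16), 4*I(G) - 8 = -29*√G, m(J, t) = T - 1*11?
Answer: -1436/2253699 - 29*I*√6/1494 ≈ -0.00063717 - 0.047547*I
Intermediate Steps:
T = 1 (T = (⅙)*6 = 1)
m(J, t) = -10 (m(J, t) = 1 - 1*11 = 1 - 11 = -10)
I(G) = 2 - 29*√G/4 (I(G) = 2 + (-29*√G)/4 = 2 - 29*√G/4)
M = 10 (M = -1*(-10) = 10)
M/(-3017) + I(-24)/747 = 10/(-3017) + (2 - 29*I*√6/2)/747 = 10*(-1/3017) + (2 - 29*I*√6/2)*(1/747) = -10/3017 + (2 - 29*I*√6/2)*(1/747) = -10/3017 + (2/747 - 29*I*√6/1494) = -1436/2253699 - 29*I*√6/1494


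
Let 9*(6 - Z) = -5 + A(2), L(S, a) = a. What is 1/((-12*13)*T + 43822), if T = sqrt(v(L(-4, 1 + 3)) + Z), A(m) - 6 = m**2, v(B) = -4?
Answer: 21911/960166266 + 13*sqrt(13)/480083133 ≈ 2.2918e-5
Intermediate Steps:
A(m) = 6 + m**2
Z = 49/9 (Z = 6 - (-5 + (6 + 2**2))/9 = 6 - (-5 + (6 + 4))/9 = 6 - (-5 + 10)/9 = 6 - 1/9*5 = 6 - 5/9 = 49/9 ≈ 5.4444)
T = sqrt(13)/3 (T = sqrt(-4 + 49/9) = sqrt(13/9) = sqrt(13)/3 ≈ 1.2019)
1/((-12*13)*T + 43822) = 1/((-12*13)*(sqrt(13)/3) + 43822) = 1/(-52*sqrt(13) + 43822) = 1/(43822 - 52*sqrt(13))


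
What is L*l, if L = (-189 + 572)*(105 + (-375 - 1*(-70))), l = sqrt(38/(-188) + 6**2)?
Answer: -38300*sqrt(316310)/47 ≈ -4.5831e+5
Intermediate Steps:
l = sqrt(316310)/94 (l = sqrt(38*(-1/188) + 36) = sqrt(-19/94 + 36) = sqrt(3365/94) = sqrt(316310)/94 ≈ 5.9831)
L = -76600 (L = 383*(105 + (-375 + 70)) = 383*(105 - 305) = 383*(-200) = -76600)
L*l = -38300*sqrt(316310)/47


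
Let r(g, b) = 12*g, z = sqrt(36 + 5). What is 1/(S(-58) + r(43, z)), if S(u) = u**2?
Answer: 1/3880 ≈ 0.00025773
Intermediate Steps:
z = sqrt(41) ≈ 6.4031
1/(S(-58) + r(43, z)) = 1/((-58)**2 + 12*43) = 1/(3364 + 516) = 1/3880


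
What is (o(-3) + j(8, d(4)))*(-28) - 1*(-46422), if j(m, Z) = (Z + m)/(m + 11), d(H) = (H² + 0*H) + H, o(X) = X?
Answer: 882830/19 ≈ 46465.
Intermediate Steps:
d(H) = H + H² (d(H) = (H² + 0) + H = H² + H = H + H²)
j(m, Z) = (Z + m)/(11 + m)
(o(-3) + j(8, d(4)))*(-28) - 1*(-46422) = (-3 + (4*(1 + 4) + 8)/(11 + 8))*(-28) - 1*(-46422) = (-3 + (4*5 + 8)/19)*(-28) + 46422 = (-3 + (20 + 8)/19)*(-28) + 46422 = (-3 + (1/19)*28)*(-28) + 46422 = (-3 + 28/19)*(-28) + 46422 = -29/19*(-28) + 46422 = 812/19 + 46422 = 882830/19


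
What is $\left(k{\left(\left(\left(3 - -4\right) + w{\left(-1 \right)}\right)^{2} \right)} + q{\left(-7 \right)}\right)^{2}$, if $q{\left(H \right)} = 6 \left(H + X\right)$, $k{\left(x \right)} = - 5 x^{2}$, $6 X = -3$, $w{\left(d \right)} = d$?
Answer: $42575625$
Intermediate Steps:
$X = - \frac{1}{2}$ ($X = \frac{1}{6} \left(-3\right) = - \frac{1}{2} \approx -0.5$)
$q{\left(H \right)} = -3 + 6 H$ ($q{\left(H \right)} = 6 \left(H - \frac{1}{2}\right) = 6 \left(- \frac{1}{2} + H\right) = -3 + 6 H$)
$\left(k{\left(\left(\left(3 - -4\right) + w{\left(-1 \right)}\right)^{2} \right)} + q{\left(-7 \right)}\right)^{2} = \left(- 5 \left(\left(\left(3 - -4\right) - 1\right)^{2}\right)^{2} + \left(-3 + 6 \left(-7\right)\right)\right)^{2} = \left(- 5 \left(\left(\left(3 + 4\right) - 1\right)^{2}\right)^{2} - 45\right)^{2} = \left(- 5 \left(\left(7 - 1\right)^{2}\right)^{2} - 45\right)^{2} = \left(- 5 \left(6^{2}\right)^{2} - 45\right)^{2} = \left(- 5 \cdot 36^{2} - 45\right)^{2} = \left(\left(-5\right) 1296 - 45\right)^{2} = \left(-6480 - 45\right)^{2} = \left(-6525\right)^{2} = 42575625$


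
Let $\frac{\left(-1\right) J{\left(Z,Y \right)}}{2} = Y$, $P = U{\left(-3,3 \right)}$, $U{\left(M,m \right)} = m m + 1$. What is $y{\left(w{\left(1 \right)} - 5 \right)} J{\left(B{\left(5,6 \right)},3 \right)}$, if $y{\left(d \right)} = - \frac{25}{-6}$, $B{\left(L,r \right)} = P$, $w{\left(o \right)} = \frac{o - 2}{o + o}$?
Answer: $-25$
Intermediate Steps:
$w{\left(o \right)} = \frac{-2 + o}{2 o}$
$U{\left(M,m \right)} = 1 + m^{2}$ ($U{\left(M,m \right)} = m^{2} + 1 = 1 + m^{2}$)
$P = 10$ ($P = 1 + 3^{2} = 1 + 9 = 10$)
$B{\left(L,r \right)} = 10$
$y{\left(d \right)} = \frac{25}{6}$ ($y{\left(d \right)} = \left(-25\right) \left(- \frac{1}{6}\right) = \frac{25}{6}$)
$J{\left(Z,Y \right)} = - 2 Y$
$y{\left(w{\left(1 \right)} - 5 \right)} J{\left(B{\left(5,6 \right)},3 \right)} = \frac{25 \left(\left(-2\right) 3\right)}{6} = \frac{25}{6} \left(-6\right) = -25$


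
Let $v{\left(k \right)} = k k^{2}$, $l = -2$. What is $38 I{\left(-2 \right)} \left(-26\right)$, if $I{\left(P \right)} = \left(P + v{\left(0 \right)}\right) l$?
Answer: $-3952$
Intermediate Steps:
$v{\left(k \right)} = k^{3}$
$I{\left(P \right)} = - 2 P$ ($I{\left(P \right)} = \left(P + 0^{3}\right) \left(-2\right) = \left(P + 0\right) \left(-2\right) = P \left(-2\right) = - 2 P$)
$38 I{\left(-2 \right)} \left(-26\right) = 38 \left(\left(-2\right) \left(-2\right)\right) \left(-26\right) = 38 \cdot 4 \left(-26\right) = 152 \left(-26\right) = -3952$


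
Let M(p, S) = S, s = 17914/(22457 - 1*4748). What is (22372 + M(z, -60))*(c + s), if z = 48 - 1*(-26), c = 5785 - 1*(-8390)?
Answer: 5601271170568/17709 ≈ 3.1630e+8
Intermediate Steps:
c = 14175 (c = 5785 + 8390 = 14175)
s = 17914/17709 (s = 17914/(22457 - 4748) = 17914/17709 ≈ 1.0116)
z = 74 (z = 48 + 26 = 74)
(22372 + M(z, -60))*(c + s) = (22372 - 60)*(14175 + 17914/17709) = 22312*(251042989/17709) = 5601271170568/17709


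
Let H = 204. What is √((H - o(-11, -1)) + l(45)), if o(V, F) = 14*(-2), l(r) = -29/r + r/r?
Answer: 2*√13070/15 ≈ 15.243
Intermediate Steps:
l(r) = 1 - 29/r (l(r) = -29/r + 1 = 1 - 29/r)
o(V, F) = -28
√((H - o(-11, -1)) + l(45)) = √((204 - 1*(-28)) + (-29 + 45)/45) = √((204 + 28) + (1/45)*16) = √(232 + 16/45) = √(10456/45) = 2*√13070/15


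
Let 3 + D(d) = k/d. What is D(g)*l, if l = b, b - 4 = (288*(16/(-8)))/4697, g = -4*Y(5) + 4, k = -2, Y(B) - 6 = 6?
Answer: -591890/51667 ≈ -11.456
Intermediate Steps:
Y(B) = 12 (Y(B) = 6 + 6 = 12)
g = -44 (g = -4*12 + 4 = -48 + 4 = -44)
D(d) = -3 - 2/d
b = 18212/4697 (b = 4 + (288*(16/(-8)))/4697 = 4 + (288*(16*(-⅛)))*(1/4697) = 4 + (288*(-2))*(1/4697) = 4 - 576*1/4697 = 4 - 576/4697 = 18212/4697 ≈ 3.8774)
l = 18212/4697 ≈ 3.8774
D(g)*l = (-3 - 2/(-44))*(18212/4697) = (-3 - 2*(-1/44))*(18212/4697) = (-3 + 1/22)*(18212/4697) = -65/22*18212/4697 = -591890/51667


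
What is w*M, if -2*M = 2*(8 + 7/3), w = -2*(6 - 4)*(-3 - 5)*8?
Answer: -7936/3 ≈ -2645.3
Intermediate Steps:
w = 256 (w = -2*2*(-8)*8 = -2*(-16)*8 = -1*(-32)*8 = 32*8 = 256)
M = -31/3 (M = -(8 + 7/3) = -31/3 ≈ -10.333)
w*M = 256*(-31/3) = -7936/3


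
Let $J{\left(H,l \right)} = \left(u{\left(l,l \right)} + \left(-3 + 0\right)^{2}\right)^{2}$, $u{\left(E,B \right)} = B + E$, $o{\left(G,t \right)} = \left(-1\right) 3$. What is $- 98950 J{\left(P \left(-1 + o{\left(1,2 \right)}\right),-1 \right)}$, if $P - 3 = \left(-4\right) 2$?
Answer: $-4848550$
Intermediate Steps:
$o{\left(G,t \right)} = -3$
$P = -5$ ($P = 3 - 8 = -5$)
$J{\left(H,l \right)} = \left(9 + 2 l\right)^{2}$ ($J{\left(H,l \right)} = \left(\left(l + l\right) + \left(-3 + 0\right)^{2}\right)^{2} = \left(2 l + \left(-3\right)^{2}\right)^{2} = \left(2 l + 9\right)^{2} = \left(9 + 2 l\right)^{2}$)
$- 98950 J{\left(P \left(-1 + o{\left(1,2 \right)}\right),-1 \right)} = - 98950 \left(9 + 2 \left(-1\right)\right)^{2} = - 98950 \left(9 - 2\right)^{2} = - 98950 \cdot 7^{2} = \left(-98950\right) 49 = -4848550$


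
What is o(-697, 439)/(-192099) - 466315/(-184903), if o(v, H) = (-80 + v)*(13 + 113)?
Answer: 35893672897/11839893799 ≈ 3.0316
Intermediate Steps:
o(v, H) = -10080 + 126*v (o(v, H) = (-80 + v)*126 = -10080 + 126*v)
o(-697, 439)/(-192099) - 466315/(-184903) = (-10080 + 126*(-697))/(-192099) - 466315/(-184903) = (-10080 - 87822)*(-1/192099) - 466315*(-1/184903) = -97902*(-1/192099) + 466315/184903 = 32634/64033 + 466315/184903 = 35893672897/11839893799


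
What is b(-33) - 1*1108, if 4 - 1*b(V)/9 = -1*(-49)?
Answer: -1513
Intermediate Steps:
b(V) = -405 (b(V) = 36 - (-9)*(-49) = 36 - 9*49 = 36 - 441 = -405)
b(-33) - 1*1108 = -405 - 1*1108 = -405 - 1108 = -1513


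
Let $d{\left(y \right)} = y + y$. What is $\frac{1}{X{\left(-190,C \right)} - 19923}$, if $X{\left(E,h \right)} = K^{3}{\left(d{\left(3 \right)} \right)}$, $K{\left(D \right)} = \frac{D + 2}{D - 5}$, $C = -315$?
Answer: $- \frac{1}{19411} \approx -5.1517 \cdot 10^{-5}$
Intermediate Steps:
$d{\left(y \right)} = 2 y$
$K{\left(D \right)} = \frac{2 + D}{-5 + D}$
$X{\left(E,h \right)} = 512$ ($X{\left(E,h \right)} = \left(\frac{2 + 2 \cdot 3}{-5 + 2 \cdot 3}\right)^{3} = \left(\frac{2 + 6}{-5 + 6}\right)^{3} = \left(1^{-1} \cdot 8\right)^{3} = \left(1 \cdot 8\right)^{3} = 8^{3} = 512$)
$\frac{1}{X{\left(-190,C \right)} - 19923} = \frac{1}{512 - 19923} = \frac{1}{-19411} = - \frac{1}{19411}$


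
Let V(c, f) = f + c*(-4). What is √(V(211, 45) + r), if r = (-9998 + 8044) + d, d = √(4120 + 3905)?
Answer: √(-2753 + 5*√321) ≈ 51.608*I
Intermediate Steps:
d = 5*√321 (d = √8025 = 5*√321 ≈ 89.582)
V(c, f) = f - 4*c
r = -1954 + 5*√321 (r = (-9998 + 8044) + 5*√321 = -1954 + 5*√321 ≈ -1864.4)
√(V(211, 45) + r) = √((45 - 4*211) + (-1954 + 5*√321)) = √((45 - 844) + (-1954 + 5*√321)) = √(-799 + (-1954 + 5*√321)) = √(-2753 + 5*√321)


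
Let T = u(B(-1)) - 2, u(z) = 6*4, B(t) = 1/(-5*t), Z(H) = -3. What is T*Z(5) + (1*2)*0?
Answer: -66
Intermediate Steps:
B(t) = -1/(5*t)
u(z) = 24
T = 22 (T = 24 - 2 = 22)
T*Z(5) + (1*2)*0 = 22*(-3) + (1*2)*0 = -66 + 2*0 = -66 + 0 = -66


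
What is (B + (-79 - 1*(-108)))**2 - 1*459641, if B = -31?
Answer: -459637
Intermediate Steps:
(B + (-79 - 1*(-108)))**2 - 1*459641 = (-31 + (-79 - 1*(-108)))**2 - 1*459641 = (-31 + (-79 + 108))**2 - 459641 = (-31 + 29)**2 - 459641 = (-2)**2 - 459641 = 4 - 459641 = -459637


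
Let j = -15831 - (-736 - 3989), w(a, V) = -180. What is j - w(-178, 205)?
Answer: -10926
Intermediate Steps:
j = -11106 (j = -15831 - 1*(-4725) = -15831 + 4725 = -11106)
j - w(-178, 205) = -11106 - 1*(-180) = -11106 + 180 = -10926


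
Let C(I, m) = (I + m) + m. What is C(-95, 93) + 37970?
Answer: 38061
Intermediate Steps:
C(I, m) = I + 2*m
C(-95, 93) + 37970 = (-95 + 2*93) + 37970 = (-95 + 186) + 37970 = 91 + 37970 = 38061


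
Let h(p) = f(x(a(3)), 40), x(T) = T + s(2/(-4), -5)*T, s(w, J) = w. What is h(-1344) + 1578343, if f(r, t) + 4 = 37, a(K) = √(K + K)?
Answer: 1578376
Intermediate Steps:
a(K) = √2*√K (a(K) = √(2*K) = √2*√K)
x(T) = T/2 (x(T) = T + (2/(-4))*T = T + (2*(-¼))*T = T - T/2 = T/2)
f(r, t) = 33 (f(r, t) = -4 + 37 = 33)
h(p) = 33
h(-1344) + 1578343 = 33 + 1578343 = 1578376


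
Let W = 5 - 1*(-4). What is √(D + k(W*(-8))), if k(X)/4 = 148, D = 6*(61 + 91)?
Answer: 4*√94 ≈ 38.781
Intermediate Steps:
W = 9 (W = 5 + 4 = 9)
D = 912 (D = 6*152 = 912)
k(X) = 592 (k(X) = 4*148 = 592)
√(D + k(W*(-8))) = √(912 + 592) = √1504 = 4*√94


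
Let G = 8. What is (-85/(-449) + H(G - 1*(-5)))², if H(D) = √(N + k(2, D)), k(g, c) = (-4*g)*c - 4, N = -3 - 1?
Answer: -22572087/201601 + 680*I*√7/449 ≈ -111.96 + 4.0069*I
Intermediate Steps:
N = -4
k(g, c) = -4 - 4*c*g (k(g, c) = -4*c*g - 4 = -4 - 4*c*g)
H(D) = √(-8 - 8*D) (H(D) = √(-4 + (-4 - 4*D*2)) = √(-4 + (-4 - 8*D)) = √(-8 - 8*D))
(-85/(-449) + H(G - 1*(-5)))² = (-85/(-449) + 2*√(-2 - 2*(8 - 1*(-5))))² = (-85*(-1/449) + 2*√(-2 - 2*(8 + 5)))² = (85/449 + 2*√(-2 - 2*13))² = (85/449 + 2*√(-2 - 26))² = (85/449 + 2*√(-28))² = (85/449 + 2*(2*I*√7))² = (85/449 + 4*I*√7)²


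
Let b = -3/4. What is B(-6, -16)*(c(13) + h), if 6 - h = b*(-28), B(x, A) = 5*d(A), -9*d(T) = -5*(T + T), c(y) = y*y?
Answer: -123200/9 ≈ -13689.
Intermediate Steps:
c(y) = y**2
b = -3/4 (b = -3*1/4 = -3/4 ≈ -0.75000)
d(T) = 10*T/9 (d(T) = -(-5)*(T + T)/9 = -(-5)*2*T/9 = -(-10)*T/9 = 10*T/9)
B(x, A) = 50*A/9 (B(x, A) = 5*(10*A/9) = 50*A/9)
h = -15 (h = 6 - (-3)*(-28)/4 = 6 - 1*21 = 6 - 21 = -15)
B(-6, -16)*(c(13) + h) = ((50/9)*(-16))*(13**2 - 15) = -800*(169 - 15)/9 = -800/9*154 = -123200/9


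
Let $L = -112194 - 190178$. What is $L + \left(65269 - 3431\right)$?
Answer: $-240534$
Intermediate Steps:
$L = -302372$
$L + \left(65269 - 3431\right) = -302372 + \left(65269 - 3431\right) = -302372 + 61838 = -240534$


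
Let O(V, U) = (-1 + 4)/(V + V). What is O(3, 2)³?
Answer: ⅛ ≈ 0.12500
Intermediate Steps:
O(V, U) = 3/(2*V) (O(V, U) = 3/((2*V)) = 3*(1/(2*V)) = 3/(2*V))
O(3, 2)³ = ((3/2)/3)³ = ((3/2)*(⅓))³ = (½)³ = ⅛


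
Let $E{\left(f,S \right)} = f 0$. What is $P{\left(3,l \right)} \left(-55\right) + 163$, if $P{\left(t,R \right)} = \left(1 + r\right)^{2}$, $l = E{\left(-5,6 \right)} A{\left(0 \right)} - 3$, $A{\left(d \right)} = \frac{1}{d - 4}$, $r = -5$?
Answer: $-717$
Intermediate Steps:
$A{\left(d \right)} = \frac{1}{-4 + d}$
$E{\left(f,S \right)} = 0$
$l = -3$ ($l = \frac{0}{-4 + 0} - 3 = \frac{0}{-4} - 3 = 0 \left(- \frac{1}{4}\right) - 3 = 0 - 3 = -3$)
$P{\left(t,R \right)} = 16$ ($P{\left(t,R \right)} = \left(1 - 5\right)^{2} = \left(-4\right)^{2} = 16$)
$P{\left(3,l \right)} \left(-55\right) + 163 = 16 \left(-55\right) + 163 = -880 + 163 = -717$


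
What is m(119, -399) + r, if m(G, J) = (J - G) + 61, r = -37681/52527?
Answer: -24042520/52527 ≈ -457.72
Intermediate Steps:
r = -37681/52527 (r = -37681*1/52527 = -37681/52527 ≈ -0.71736)
m(G, J) = 61 + J - G
m(119, -399) + r = (61 - 399 - 1*119) - 37681/52527 = (61 - 399 - 119) - 37681/52527 = -457 - 37681/52527 = -24042520/52527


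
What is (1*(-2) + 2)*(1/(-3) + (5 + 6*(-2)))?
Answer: 0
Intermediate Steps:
(1*(-2) + 2)*(1/(-3) + (5 + 6*(-2))) = (-2 + 2)*(-1/3 + (5 - 12)) = 0*(-1/3 - 7) = 0*(-22/3) = 0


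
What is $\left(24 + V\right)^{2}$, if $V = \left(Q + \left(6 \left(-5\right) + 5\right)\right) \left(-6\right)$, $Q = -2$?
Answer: $34596$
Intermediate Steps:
$V = 162$ ($V = \left(-2 + \left(6 \left(-5\right) + 5\right)\right) \left(-6\right) = \left(-2 + \left(-30 + 5\right)\right) \left(-6\right) = \left(-2 - 25\right) \left(-6\right) = \left(-27\right) \left(-6\right) = 162$)
$\left(24 + V\right)^{2} = \left(24 + 162\right)^{2} = 186^{2} = 34596$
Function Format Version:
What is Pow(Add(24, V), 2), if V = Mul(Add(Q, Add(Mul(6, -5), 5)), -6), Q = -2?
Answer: 34596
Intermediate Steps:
V = 162 (V = Mul(Add(-2, Add(Mul(6, -5), 5)), -6) = Mul(Add(-2, Add(-30, 5)), -6) = Mul(Add(-2, -25), -6) = Mul(-27, -6) = 162)
Pow(Add(24, V), 2) = Pow(Add(24, 162), 2) = Pow(186, 2) = 34596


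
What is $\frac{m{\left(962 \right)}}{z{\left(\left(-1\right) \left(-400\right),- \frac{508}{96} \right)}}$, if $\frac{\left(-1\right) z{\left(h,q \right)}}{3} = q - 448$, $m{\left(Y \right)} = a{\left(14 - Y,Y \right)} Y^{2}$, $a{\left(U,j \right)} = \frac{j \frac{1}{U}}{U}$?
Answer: $\frac{445138564}{611062551} \approx 0.72847$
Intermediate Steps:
$a{\left(U,j \right)} = \frac{j}{U^{2}}$
$m{\left(Y \right)} = \frac{Y^{3}}{\left(14 - Y\right)^{2}}$ ($m{\left(Y \right)} = \frac{Y}{\left(14 - Y\right)^{2}} Y^{2} = \frac{Y^{3}}{\left(14 - Y\right)^{2}}$)
$z{\left(h,q \right)} = 1344 - 3 q$ ($z{\left(h,q \right)} = - 3 \left(q - 448\right) = - 3 \left(-448 + q\right) = 1344 - 3 q$)
$\frac{m{\left(962 \right)}}{z{\left(\left(-1\right) \left(-400\right),- \frac{508}{96} \right)}} = \frac{962^{3} \frac{1}{\left(-14 + 962\right)^{2}}}{1344 - 3 \left(- \frac{508}{96}\right)} = \frac{890277128 \cdot \frac{1}{898704}}{1344 - 3 \left(\left(-508\right) \frac{1}{96}\right)} = \frac{890277128 \cdot \frac{1}{898704}}{1344 - - \frac{127}{8}} = \frac{111284641}{112338 \left(1344 + \frac{127}{8}\right)} = \frac{111284641}{112338 \cdot \frac{10879}{8}} = \frac{111284641}{112338} \cdot \frac{8}{10879} = \frac{445138564}{611062551}$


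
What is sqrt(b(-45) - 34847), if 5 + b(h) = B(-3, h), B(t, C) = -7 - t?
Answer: 2*I*sqrt(8714) ≈ 186.7*I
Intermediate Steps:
b(h) = -9 (b(h) = -5 + (-7 - 1*(-3)) = -5 + (-7 + 3) = -5 - 4 = -9)
sqrt(b(-45) - 34847) = sqrt(-9 - 34847) = sqrt(-34856) = 2*I*sqrt(8714)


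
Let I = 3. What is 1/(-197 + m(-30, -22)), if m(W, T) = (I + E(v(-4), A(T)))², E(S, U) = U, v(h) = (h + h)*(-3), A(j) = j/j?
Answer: -1/181 ≈ -0.0055249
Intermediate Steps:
A(j) = 1
v(h) = -6*h (v(h) = (2*h)*(-3) = -6*h)
m(W, T) = 16 (m(W, T) = (3 + 1)² = 4² = 16)
1/(-197 + m(-30, -22)) = 1/(-197 + 16) = 1/(-181) = -1/181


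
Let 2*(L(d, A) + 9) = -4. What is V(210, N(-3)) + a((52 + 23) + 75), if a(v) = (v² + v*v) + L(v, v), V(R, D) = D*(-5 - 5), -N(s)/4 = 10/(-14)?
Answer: 314723/7 ≈ 44960.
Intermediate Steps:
L(d, A) = -11 (L(d, A) = -9 + (½)*(-4) = -9 - 2 = -11)
N(s) = 20/7 (N(s) = -40/(-14) = -40*(-1)/14 = -4*(-5/7) = 20/7)
V(R, D) = -10*D (V(R, D) = D*(-10) = -10*D)
a(v) = -11 + 2*v² (a(v) = (v² + v*v) - 11 = (v² + v²) - 11 = 2*v² - 11 = -11 + 2*v²)
V(210, N(-3)) + a((52 + 23) + 75) = -10*20/7 + (-11 + 2*((52 + 23) + 75)²) = -200/7 + (-11 + 2*(75 + 75)²) = -200/7 + (-11 + 2*150²) = -200/7 + (-11 + 2*22500) = -200/7 + (-11 + 45000) = -200/7 + 44989 = 314723/7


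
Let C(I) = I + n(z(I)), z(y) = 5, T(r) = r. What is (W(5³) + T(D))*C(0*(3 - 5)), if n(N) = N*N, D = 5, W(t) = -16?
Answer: -275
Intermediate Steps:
n(N) = N²
C(I) = 25 + I (C(I) = I + 5² = I + 25 = 25 + I)
(W(5³) + T(D))*C(0*(3 - 5)) = (-16 + 5)*(25 + 0*(3 - 5)) = -11*(25 + 0*(-2)) = -11*(25 + 0) = -11*25 = -275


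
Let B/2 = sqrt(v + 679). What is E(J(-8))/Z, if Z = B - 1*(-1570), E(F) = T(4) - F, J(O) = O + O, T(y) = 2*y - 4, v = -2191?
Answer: 7850/617737 - 60*I*sqrt(42)/617737 ≈ 0.012708 - 0.00062947*I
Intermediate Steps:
T(y) = -4 + 2*y
J(O) = 2*O
E(F) = 4 - F (E(F) = (-4 + 2*4) - F = (-4 + 8) - F = 4 - F)
B = 12*I*sqrt(42) (B = 2*sqrt(-2191 + 679) = 2*sqrt(-1512) = 2*(6*I*sqrt(42)) = 12*I*sqrt(42) ≈ 77.769*I)
Z = 1570 + 12*I*sqrt(42) (Z = 12*I*sqrt(42) - 1*(-1570) = 12*I*sqrt(42) + 1570 = 1570 + 12*I*sqrt(42) ≈ 1570.0 + 77.769*I)
E(J(-8))/Z = (4 - 2*(-8))/(1570 + 12*I*sqrt(42)) = (4 - 1*(-16))/(1570 + 12*I*sqrt(42)) = (4 + 16)/(1570 + 12*I*sqrt(42)) = 20/(1570 + 12*I*sqrt(42))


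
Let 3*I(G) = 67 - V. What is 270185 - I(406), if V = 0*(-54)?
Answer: 810488/3 ≈ 2.7016e+5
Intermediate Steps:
V = 0
I(G) = 67/3 (I(G) = (67 - 1*0)/3 = (67 + 0)/3 = (⅓)*67 = 67/3)
270185 - I(406) = 270185 - 1*67/3 = 270185 - 67/3 = 810488/3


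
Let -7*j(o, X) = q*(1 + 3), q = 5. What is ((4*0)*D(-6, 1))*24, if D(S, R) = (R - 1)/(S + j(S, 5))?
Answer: 0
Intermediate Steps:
j(o, X) = -20/7 (j(o, X) = -5*(1 + 3)/7 = -5*4/7 = -⅐*20 = -20/7)
D(S, R) = (-1 + R)/(-20/7 + S) (D(S, R) = (R - 1)/(S - 20/7) = (-1 + R)/(-20/7 + S))
((4*0)*D(-6, 1))*24 = ((4*0)*(7*(-1 + 1)/(-20 + 7*(-6))))*24 = (0*(7*0/(-20 - 42)))*24 = (0*(7*0/(-62)))*24 = (0*(7*(-1/62)*0))*24 = (0*0)*24 = 0*24 = 0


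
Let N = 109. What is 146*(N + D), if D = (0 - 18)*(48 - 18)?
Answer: -62926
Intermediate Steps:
D = -540 (D = -18*30 = -540)
146*(N + D) = 146*(109 - 540) = 146*(-431) = -62926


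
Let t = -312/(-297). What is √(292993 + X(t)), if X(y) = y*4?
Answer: √319073953/33 ≈ 541.29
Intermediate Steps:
t = 104/99 (t = -312*(-1/297) = 104/99 ≈ 1.0505)
X(y) = 4*y
√(292993 + X(t)) = √(292993 + 4*(104/99)) = √(292993 + 416/99) = √(29006723/99) = √319073953/33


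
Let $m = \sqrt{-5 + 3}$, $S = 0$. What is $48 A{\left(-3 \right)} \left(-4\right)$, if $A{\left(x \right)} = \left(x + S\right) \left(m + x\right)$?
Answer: $-1728 + 576 i \sqrt{2} \approx -1728.0 + 814.59 i$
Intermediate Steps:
$m = i \sqrt{2}$ ($m = \sqrt{-2} = i \sqrt{2} \approx 1.4142 i$)
$A{\left(x \right)} = x \left(x + i \sqrt{2}\right)$ ($A{\left(x \right)} = \left(x + 0\right) \left(i \sqrt{2} + x\right) = x \left(x + i \sqrt{2}\right)$)
$48 A{\left(-3 \right)} \left(-4\right) = 48 \left(- 3 \left(-3 + i \sqrt{2}\right)\right) \left(-4\right) = 48 \left(9 - 3 i \sqrt{2}\right) \left(-4\right) = \left(432 - 144 i \sqrt{2}\right) \left(-4\right) = -1728 + 576 i \sqrt{2}$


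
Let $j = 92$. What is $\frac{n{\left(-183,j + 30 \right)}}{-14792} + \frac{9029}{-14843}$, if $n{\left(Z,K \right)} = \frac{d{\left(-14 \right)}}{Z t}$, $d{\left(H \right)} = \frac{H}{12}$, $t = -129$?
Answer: $- \frac{18917275957555}{31098585511152} \approx -0.6083$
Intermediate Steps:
$d{\left(H \right)} = \frac{H}{12}$ ($d{\left(H \right)} = H \frac{1}{12} = \frac{H}{12}$)
$n{\left(Z,K \right)} = \frac{7}{774 Z}$ ($n{\left(Z,K \right)} = \frac{\frac{1}{12} \left(-14\right)}{Z \left(-129\right)} = - \frac{7}{6 \left(- 129 Z\right)} = - \frac{7 \left(- \frac{1}{129 Z}\right)}{6} = \frac{7}{774 Z}$)
$\frac{n{\left(-183,j + 30 \right)}}{-14792} + \frac{9029}{-14843} = \frac{\frac{7}{774} \frac{1}{-183}}{-14792} + \frac{9029}{-14843} = \frac{7}{774} \left(- \frac{1}{183}\right) \left(- \frac{1}{14792}\right) + 9029 \left(- \frac{1}{14843}\right) = \left(- \frac{7}{141642}\right) \left(- \frac{1}{14792}\right) - \frac{9029}{14843} = \frac{7}{2095168464} - \frac{9029}{14843} = - \frac{18917275957555}{31098585511152}$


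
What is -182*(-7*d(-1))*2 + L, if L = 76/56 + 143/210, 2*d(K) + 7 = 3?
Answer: -534866/105 ≈ -5094.0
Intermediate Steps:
d(K) = -2 (d(K) = -7/2 + (½)*3 = -7/2 + 3/2 = -2)
L = 214/105 (L = 76*(1/56) + 143*(1/210) = 19/14 + 143/210 = 214/105 ≈ 2.0381)
-182*(-7*d(-1))*2 + L = -182*(-7*(-2))*2 + 214/105 = -2548*2 + 214/105 = -182*28 + 214/105 = -5096 + 214/105 = -534866/105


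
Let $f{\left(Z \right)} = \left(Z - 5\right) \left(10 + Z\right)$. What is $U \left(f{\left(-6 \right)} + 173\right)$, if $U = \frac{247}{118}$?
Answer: $\frac{31863}{118} \approx 270.03$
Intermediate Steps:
$U = \frac{247}{118}$ ($U = 247 \cdot \frac{1}{118} = \frac{247}{118} \approx 2.0932$)
$f{\left(Z \right)} = \left(-5 + Z\right) \left(10 + Z\right)$
$U \left(f{\left(-6 \right)} + 173\right) = \frac{247 \left(\left(-50 + \left(-6\right)^{2} + 5 \left(-6\right)\right) + 173\right)}{118} = \frac{247 \left(\left(-50 + 36 - 30\right) + 173\right)}{118} = \frac{247 \left(-44 + 173\right)}{118} = \frac{247}{118} \cdot 129 = \frac{31863}{118}$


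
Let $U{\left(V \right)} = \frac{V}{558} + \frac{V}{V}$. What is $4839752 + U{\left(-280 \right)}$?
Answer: $\frac{1350290947}{279} \approx 4.8398 \cdot 10^{6}$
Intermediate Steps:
$U{\left(V \right)} = 1 + \frac{V}{558}$ ($U{\left(V \right)} = V \frac{1}{558} + 1 = \frac{V}{558} + 1 = 1 + \frac{V}{558}$)
$4839752 + U{\left(-280 \right)} = 4839752 + \left(1 + \frac{1}{558} \left(-280\right)\right) = 4839752 + \left(1 - \frac{140}{279}\right) = 4839752 + \frac{139}{279} = \frac{1350290947}{279}$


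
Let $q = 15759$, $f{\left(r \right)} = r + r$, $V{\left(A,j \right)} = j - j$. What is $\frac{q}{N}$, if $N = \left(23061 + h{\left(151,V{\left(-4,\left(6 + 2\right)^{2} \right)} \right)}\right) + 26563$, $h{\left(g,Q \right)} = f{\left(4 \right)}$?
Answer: $\frac{5253}{16544} \approx 0.31752$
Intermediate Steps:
$V{\left(A,j \right)} = 0$
$f{\left(r \right)} = 2 r$
$h{\left(g,Q \right)} = 8$ ($h{\left(g,Q \right)} = 2 \cdot 4 = 8$)
$N = 49632$ ($N = \left(23061 + 8\right) + 26563 = 23069 + 26563 = 49632$)
$\frac{q}{N} = \frac{15759}{49632} = 15759 \cdot \frac{1}{49632} = \frac{5253}{16544}$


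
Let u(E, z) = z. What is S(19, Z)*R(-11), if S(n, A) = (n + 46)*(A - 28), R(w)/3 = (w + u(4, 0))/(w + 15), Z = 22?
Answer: 6435/2 ≈ 3217.5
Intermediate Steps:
R(w) = 3*w/(15 + w) (R(w) = 3*((w + 0)/(w + 15)) = 3*(w/(15 + w)) = 3*w/(15 + w))
S(n, A) = (-28 + A)*(46 + n) (S(n, A) = (46 + n)*(-28 + A) = (-28 + A)*(46 + n))
S(19, Z)*R(-11) = (-1288 - 28*19 + 46*22 + 22*19)*(3*(-11)/(15 - 11)) = (-1288 - 532 + 1012 + 418)*(3*(-11)/4) = -1170*(-11)/4 = -390*(-33/4) = 6435/2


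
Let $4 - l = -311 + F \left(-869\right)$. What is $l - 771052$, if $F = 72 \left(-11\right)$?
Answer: $-1458985$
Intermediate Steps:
$F = -792$
$l = -687933$ ($l = 4 - \left(-311 - -688248\right) = 4 - \left(-311 + 688248\right) = 4 - 687937 = -687933$)
$l - 771052 = -687933 - 771052 = -1458985$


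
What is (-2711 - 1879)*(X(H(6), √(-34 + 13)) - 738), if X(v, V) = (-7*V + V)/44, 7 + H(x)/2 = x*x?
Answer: 3387420 + 6885*I*√21/11 ≈ 3.3874e+6 + 2868.3*I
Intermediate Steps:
H(x) = -14 + 2*x² (H(x) = -14 + 2*(x*x) = -14 + 2*x²)
X(v, V) = -3*V/22 (X(v, V) = -6*V*(1/44) = -3*V/22)
(-2711 - 1879)*(X(H(6), √(-34 + 13)) - 738) = (-2711 - 1879)*(-3*√(-34 + 13)/22 - 738) = -4590*(-3*I*√21/22 - 738) = -4590*(-738 - 3*I*√21/22) = 3387420 + 6885*I*√21/11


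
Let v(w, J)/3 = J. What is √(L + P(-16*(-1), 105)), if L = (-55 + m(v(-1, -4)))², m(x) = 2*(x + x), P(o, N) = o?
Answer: 25*√17 ≈ 103.08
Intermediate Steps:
v(w, J) = 3*J
m(x) = 4*x (m(x) = 2*(2*x) = 4*x)
L = 10609 (L = (-55 + 4*(3*(-4)))² = (-55 + 4*(-12))² = (-55 - 48)² = (-103)² = 10609)
√(L + P(-16*(-1), 105)) = √(10609 - 16*(-1)) = √(10609 + 16) = √10625 = 25*√17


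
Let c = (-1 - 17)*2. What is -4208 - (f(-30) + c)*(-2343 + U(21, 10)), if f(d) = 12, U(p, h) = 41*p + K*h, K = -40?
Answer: -49376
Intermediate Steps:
U(p, h) = -40*h + 41*p (U(p, h) = 41*p - 40*h = -40*h + 41*p)
c = -36 (c = -18*2 = -36)
-4208 - (f(-30) + c)*(-2343 + U(21, 10)) = -4208 - (12 - 36)*(-2343 + (-40*10 + 41*21)) = -4208 - (-24)*(-2343 + (-400 + 861)) = -4208 - (-24)*(-2343 + 461) = -4208 - (-24)*(-1882) = -4208 - 1*45168 = -4208 - 45168 = -49376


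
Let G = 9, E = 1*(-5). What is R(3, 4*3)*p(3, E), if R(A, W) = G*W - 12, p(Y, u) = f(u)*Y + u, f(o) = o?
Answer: -1920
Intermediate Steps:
E = -5
p(Y, u) = u + Y*u (p(Y, u) = u*Y + u = Y*u + u = u + Y*u)
R(A, W) = -12 + 9*W (R(A, W) = 9*W - 12 = -12 + 9*W)
R(3, 4*3)*p(3, E) = (-12 + 9*(4*3))*(-5*(1 + 3)) = (-12 + 9*12)*(-5*4) = (-12 + 108)*(-20) = 96*(-20) = -1920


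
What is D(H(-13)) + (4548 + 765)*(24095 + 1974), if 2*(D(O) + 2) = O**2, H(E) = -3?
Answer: 277009199/2 ≈ 1.3850e+8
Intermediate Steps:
D(O) = -2 + O**2/2
D(H(-13)) + (4548 + 765)*(24095 + 1974) = (-2 + (1/2)*(-3)**2) + (4548 + 765)*(24095 + 1974) = (-2 + (1/2)*9) + 5313*26069 = (-2 + 9/2) + 138504597 = 5/2 + 138504597 = 277009199/2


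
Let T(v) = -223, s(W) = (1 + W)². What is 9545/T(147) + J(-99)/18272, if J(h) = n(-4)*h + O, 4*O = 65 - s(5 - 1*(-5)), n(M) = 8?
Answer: -87292989/2037328 ≈ -42.847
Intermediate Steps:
O = -14 (O = (65 - (1 + (5 - 1*(-5)))²)/4 = (65 - (1 + (5 + 5))²)/4 = (65 - (1 + 10)²)/4 = (65 - 1*11²)/4 = (65 - 1*121)/4 = (65 - 121)/4 = (¼)*(-56) = -14)
J(h) = -14 + 8*h (J(h) = 8*h - 14 = -14 + 8*h)
9545/T(147) + J(-99)/18272 = 9545/(-223) + (-14 + 8*(-99))/18272 = 9545*(-1/223) + (-14 - 792)*(1/18272) = -9545/223 - 806*1/18272 = -9545/223 - 403/9136 = -87292989/2037328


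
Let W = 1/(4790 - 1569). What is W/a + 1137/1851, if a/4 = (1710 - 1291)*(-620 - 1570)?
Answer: 4480722663343/7294474627080 ≈ 0.61426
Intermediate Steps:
W = 1/3221 ≈ 0.00031046
a = -3670440 (a = 4*((1710 - 1291)*(-620 - 1570)) = 4*(419*(-2190)) = 4*(-917610) = -3670440)
W/a + 1137/1851 = (1/3221)/(-3670440) + 1137/1851 = (1/3221)*(-1/3670440) + 1137*(1/1851) = -1/11822487240 + 379/617 = 4480722663343/7294474627080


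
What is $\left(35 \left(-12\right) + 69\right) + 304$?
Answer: $-47$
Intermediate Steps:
$\left(35 \left(-12\right) + 69\right) + 304 = \left(-420 + 69\right) + 304 = -351 + 304 = -47$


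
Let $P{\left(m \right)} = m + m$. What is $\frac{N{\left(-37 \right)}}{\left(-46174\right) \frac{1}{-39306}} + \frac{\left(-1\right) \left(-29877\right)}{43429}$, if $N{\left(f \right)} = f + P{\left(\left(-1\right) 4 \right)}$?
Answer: $- \frac{37718185866}{1002645323} \approx -37.619$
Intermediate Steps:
$P{\left(m \right)} = 2 m$
$N{\left(f \right)} = -8 + f$ ($N{\left(f \right)} = f + 2 \left(\left(-1\right) 4\right) = f + 2 \left(-4\right) = f - 8 = -8 + f$)
$\frac{N{\left(-37 \right)}}{\left(-46174\right) \frac{1}{-39306}} + \frac{\left(-1\right) \left(-29877\right)}{43429} = \frac{-8 - 37}{\left(-46174\right) \frac{1}{-39306}} + \frac{\left(-1\right) \left(-29877\right)}{43429} = - \frac{45}{\left(-46174\right) \left(- \frac{1}{39306}\right)} + 29877 \cdot \frac{1}{43429} = - \frac{45}{\frac{23087}{19653}} + \frac{29877}{43429} = \left(-45\right) \frac{19653}{23087} + \frac{29877}{43429} = - \frac{884385}{23087} + \frac{29877}{43429} = - \frac{37718185866}{1002645323}$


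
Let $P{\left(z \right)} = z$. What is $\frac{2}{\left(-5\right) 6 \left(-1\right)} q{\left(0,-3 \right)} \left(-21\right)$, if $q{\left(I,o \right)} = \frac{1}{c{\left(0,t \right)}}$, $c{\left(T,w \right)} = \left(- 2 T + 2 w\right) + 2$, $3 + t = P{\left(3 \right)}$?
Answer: $- \frac{7}{10} \approx -0.7$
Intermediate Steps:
$t = 0$ ($t = -3 + 3 = 0$)
$c{\left(T,w \right)} = 2 - 2 T + 2 w$
$q{\left(I,o \right)} = \frac{1}{2}$ ($q{\left(I,o \right)} = \frac{1}{2 - 0 + 2 \cdot 0} = \frac{1}{2 + 0 + 0} = \frac{1}{2}$)
$\frac{2}{\left(-5\right) 6 \left(-1\right)} q{\left(0,-3 \right)} \left(-21\right) = \frac{2}{\left(-5\right) 6 \left(-1\right)} \frac{1}{2} \left(-21\right) = \frac{2}{\left(-30\right) \left(-1\right)} \frac{1}{2} \left(-21\right) = \frac{2}{30} \cdot \frac{1}{2} \left(-21\right) = 2 \cdot \frac{1}{30} \cdot \frac{1}{2} \left(-21\right) = \frac{1}{15} \cdot \frac{1}{2} \left(-21\right) = \frac{1}{30} \left(-21\right) = - \frac{7}{10}$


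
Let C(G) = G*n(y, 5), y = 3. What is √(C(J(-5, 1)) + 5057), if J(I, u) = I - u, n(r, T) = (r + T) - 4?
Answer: √5033 ≈ 70.944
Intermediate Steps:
n(r, T) = -4 + T + r (n(r, T) = (T + r) - 4 = -4 + T + r)
C(G) = 4*G (C(G) = G*(-4 + 5 + 3) = G*4 = 4*G)
√(C(J(-5, 1)) + 5057) = √(4*(-5 - 1*1) + 5057) = √(4*(-5 - 1) + 5057) = √(4*(-6) + 5057) = √(-24 + 5057) = √5033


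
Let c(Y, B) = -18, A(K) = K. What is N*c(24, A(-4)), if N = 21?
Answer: -378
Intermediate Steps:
N*c(24, A(-4)) = 21*(-18) = -378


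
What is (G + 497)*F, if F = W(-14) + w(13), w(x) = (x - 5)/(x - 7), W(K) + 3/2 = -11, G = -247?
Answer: -8375/3 ≈ -2791.7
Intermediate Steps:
W(K) = -25/2 (W(K) = -3/2 - 11 = -25/2)
w(x) = (-5 + x)/(-7 + x)
F = -67/6 (F = -25/2 + (-5 + 13)/(-7 + 13) = -25/2 + 8/6 = -25/2 + (⅙)*8 = -25/2 + 4/3 = -67/6 ≈ -11.167)
(G + 497)*F = (-247 + 497)*(-67/6) = 250*(-67/6) = -8375/3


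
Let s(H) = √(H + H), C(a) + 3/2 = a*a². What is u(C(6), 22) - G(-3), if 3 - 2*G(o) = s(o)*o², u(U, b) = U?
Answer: 213 + 9*I*√6/2 ≈ 213.0 + 11.023*I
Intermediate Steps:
C(a) = -3/2 + a³ (C(a) = -3/2 + a*a² = -3/2 + a³)
s(H) = √2*√H (s(H) = √(2*H) = √2*√H)
G(o) = 3/2 - √2*o^(5/2)/2 (G(o) = 3/2 - √2*√o*o²/2 = 3/2 - √2*o^(5/2)/2)
u(C(6), 22) - G(-3) = (-3/2 + 6³) - (3/2 - √2*(-3)^(5/2)/2) = (-3/2 + 216) - (3/2 - √2*9*I*√3/2) = 429/2 - (3/2 - 9*I*√6/2) = 429/2 + (-3/2 + 9*I*√6/2) = 213 + 9*I*√6/2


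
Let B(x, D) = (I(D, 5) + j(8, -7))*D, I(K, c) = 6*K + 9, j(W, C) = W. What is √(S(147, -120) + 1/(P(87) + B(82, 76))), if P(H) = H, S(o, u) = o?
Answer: √190882656110/36035 ≈ 12.124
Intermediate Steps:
I(K, c) = 9 + 6*K
B(x, D) = D*(17 + 6*D) (B(x, D) = ((9 + 6*D) + 8)*D = (17 + 6*D)*D = D*(17 + 6*D))
√(S(147, -120) + 1/(P(87) + B(82, 76))) = √(147 + 1/(87 + 76*(17 + 6*76))) = √(147 + 1/(87 + 76*(17 + 456))) = √(147 + 1/(87 + 76*473)) = √(147 + 1/(87 + 35948)) = √(147 + 1/36035) = √(5297146/36035) = √190882656110/36035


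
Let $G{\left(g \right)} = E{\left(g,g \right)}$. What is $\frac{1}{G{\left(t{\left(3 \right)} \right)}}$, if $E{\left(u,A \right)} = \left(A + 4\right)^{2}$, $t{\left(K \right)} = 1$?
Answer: $\frac{1}{25} \approx 0.04$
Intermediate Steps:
$E{\left(u,A \right)} = \left(4 + A\right)^{2}$
$G{\left(g \right)} = \left(4 + g\right)^{2}$
$\frac{1}{G{\left(t{\left(3 \right)} \right)}} = \frac{1}{\left(4 + 1\right)^{2}} = \frac{1}{5^{2}} = \frac{1}{25}$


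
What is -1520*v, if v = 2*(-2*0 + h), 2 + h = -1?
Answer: 9120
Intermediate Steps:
h = -3 (h = -2 - 1 = -3)
v = -6 (v = 2*(-2*0 - 3) = 2*(0 - 3) = 2*(-3) = -6)
-1520*v = -1520*(-6) = 9120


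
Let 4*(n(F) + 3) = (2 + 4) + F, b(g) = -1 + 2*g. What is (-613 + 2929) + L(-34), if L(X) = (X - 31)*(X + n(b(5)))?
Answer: 17909/4 ≈ 4477.3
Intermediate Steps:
n(F) = -3/2 + F/4 (n(F) = -3 + ((2 + 4) + F)/4 = -3 + (6 + F)/4 = -3 + (3/2 + F/4) = -3/2 + F/4)
L(X) = (-31 + X)*(3/4 + X) (L(X) = (X - 31)*(X + (-3/2 + (-1 + 2*5)/4)) = (-31 + X)*(X + (-3/2 + (-1 + 10)/4)) = (-31 + X)*(X + (-3/2 + (1/4)*9)) = (-31 + X)*(X + (-3/2 + 9/4)) = (-31 + X)*(X + 3/4) = (-31 + X)*(3/4 + X))
(-613 + 2929) + L(-34) = (-613 + 2929) + (-93/4 + (-34)**2 - 121/4*(-34)) = 2316 + (-93/4 + 1156 + 2057/2) = 2316 + 8645/4 = 17909/4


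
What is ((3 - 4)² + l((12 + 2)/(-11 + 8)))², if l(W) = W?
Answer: 121/9 ≈ 13.444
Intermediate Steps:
((3 - 4)² + l((12 + 2)/(-11 + 8)))² = ((3 - 4)² + (12 + 2)/(-11 + 8))² = ((-1)² + 14/(-3))² = (1 + 14*(-⅓))² = (1 - 14/3)² = (-11/3)² = 121/9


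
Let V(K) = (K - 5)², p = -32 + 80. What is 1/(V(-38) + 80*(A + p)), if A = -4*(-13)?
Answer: 1/9849 ≈ 0.00010153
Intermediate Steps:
A = 52
p = 48
V(K) = (-5 + K)²
1/(V(-38) + 80*(A + p)) = 1/((-5 - 38)² + 80*(52 + 48)) = 1/((-43)² + 80*100) = 1/(1849 + 8000) = 1/9849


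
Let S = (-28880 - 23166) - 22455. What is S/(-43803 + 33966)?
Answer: 74501/9837 ≈ 7.5735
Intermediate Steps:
S = -74501 (S = -52046 - 22455 = -74501)
S/(-43803 + 33966) = -74501/(-43803 + 33966) = -74501/(-9837) = -74501*(-1/9837) = 74501/9837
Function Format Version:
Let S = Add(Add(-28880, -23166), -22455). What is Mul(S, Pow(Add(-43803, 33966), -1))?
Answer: Rational(74501, 9837) ≈ 7.5735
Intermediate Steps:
S = -74501 (S = Add(-52046, -22455) = -74501)
Mul(S, Pow(Add(-43803, 33966), -1)) = Mul(-74501, Pow(Add(-43803, 33966), -1)) = Mul(-74501, Pow(-9837, -1)) = Mul(-74501, Rational(-1, 9837)) = Rational(74501, 9837)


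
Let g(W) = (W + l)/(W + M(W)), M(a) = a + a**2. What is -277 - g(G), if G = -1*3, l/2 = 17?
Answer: -862/3 ≈ -287.33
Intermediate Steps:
l = 34 (l = 2*17 = 34)
G = -3
g(W) = (34 + W)/(W + W*(1 + W)) (g(W) = (W + 34)/(W + W*(1 + W)) = (34 + W)/(W + W*(1 + W)))
-277 - g(G) = -277 - (34 - 3)/((-3)*(2 - 3)) = -277 - (-1)*31/(3*(-1)) = -277 - (-1)*(-1)*31/3 = -277 - 1*31/3 = -277 - 31/3 = -862/3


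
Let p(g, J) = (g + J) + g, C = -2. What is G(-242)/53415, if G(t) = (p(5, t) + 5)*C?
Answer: 454/53415 ≈ 0.0084995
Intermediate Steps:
p(g, J) = J + 2*g (p(g, J) = (J + g) + g = J + 2*g)
G(t) = -30 - 2*t (G(t) = ((t + 2*5) + 5)*(-2) = ((t + 10) + 5)*(-2) = ((10 + t) + 5)*(-2) = (15 + t)*(-2) = -30 - 2*t)
G(-242)/53415 = (-30 - 2*(-242))/53415 = (-30 + 484)*(1/53415) = 454*(1/53415) = 454/53415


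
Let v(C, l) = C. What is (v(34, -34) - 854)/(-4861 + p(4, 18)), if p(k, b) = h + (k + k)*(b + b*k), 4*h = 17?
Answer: 3280/16547 ≈ 0.19822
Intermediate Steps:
h = 17/4 (h = (¼)*17 = 17/4 ≈ 4.2500)
p(k, b) = 17/4 + 2*k*(b + b*k) (p(k, b) = 17/4 + (k + k)*(b + b*k) = 17/4 + (2*k)*(b + b*k) = 17/4 + 2*k*(b + b*k))
(v(34, -34) - 854)/(-4861 + p(4, 18)) = (34 - 854)/(-4861 + (17/4 + 2*18*4 + 2*18*4²)) = -820/(-4861 + (17/4 + 144 + 2*18*16)) = -820/(-4861 + (17/4 + 144 + 576)) = -820/(-4861 + 2897/4) = -820/(-16547/4) = -820*(-4/16547) = 3280/16547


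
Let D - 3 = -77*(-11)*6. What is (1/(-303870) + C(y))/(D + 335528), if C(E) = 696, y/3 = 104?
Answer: 211493519/103502072310 ≈ 0.0020434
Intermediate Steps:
y = 312 (y = 3*104 = 312)
D = 5085 (D = 3 - 77*(-11)*6 = 3 + 847*6 = 3 + 5082 = 5085)
(1/(-303870) + C(y))/(D + 335528) = (1/(-303870) + 696)/(5085 + 335528) = (-1/303870 + 696)/340613 = (211493519/303870)*(1/340613) = 211493519/103502072310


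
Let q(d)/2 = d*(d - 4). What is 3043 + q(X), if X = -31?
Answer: 5213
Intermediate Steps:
q(d) = 2*d*(-4 + d) (q(d) = 2*(d*(d - 4)) = 2*(d*(-4 + d)) = 2*d*(-4 + d))
3043 + q(X) = 3043 + 2*(-31)*(-4 - 31) = 3043 + 2*(-31)*(-35) = 3043 + 2170 = 5213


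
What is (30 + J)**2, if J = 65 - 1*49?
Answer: 2116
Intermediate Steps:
J = 16 (J = 65 - 49 = 16)
(30 + J)**2 = (30 + 16)**2 = 46**2 = 2116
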